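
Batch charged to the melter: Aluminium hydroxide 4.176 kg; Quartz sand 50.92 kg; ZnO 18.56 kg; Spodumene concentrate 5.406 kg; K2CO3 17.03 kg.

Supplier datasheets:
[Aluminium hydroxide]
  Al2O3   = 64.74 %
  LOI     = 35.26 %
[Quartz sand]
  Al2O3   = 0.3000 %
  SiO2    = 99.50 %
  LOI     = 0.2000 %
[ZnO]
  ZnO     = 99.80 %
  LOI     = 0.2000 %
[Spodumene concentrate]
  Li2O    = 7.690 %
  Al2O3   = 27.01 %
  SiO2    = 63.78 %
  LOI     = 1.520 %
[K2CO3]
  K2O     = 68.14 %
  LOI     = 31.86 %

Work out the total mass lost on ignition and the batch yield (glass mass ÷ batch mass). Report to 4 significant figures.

Mid-chain values are displayed with 4-significant-digit rounding in the working — the whole derivation carries full float precision from first step to last — exactly one rounding lands on each reported number — derived quantities, including the five compositions, the totals, the yield, ignition loss, glass mass, are recomputed using the weight values on 88.97 kg of glass in exact precision as set out in the problem or answer text.
Material-by-material LOI:
  Aluminium hydroxide: 4.176 × 0.3526 = 1.472 kg
  Quartz sand: 50.92 × 0.002000 = 0.1018 kg
  ZnO: 18.56 × 0.002000 = 0.03712 kg
  Spodumene concentrate: 5.406 × 0.01520 = 0.08217 kg
  K2CO3: 17.03 × 0.3186 = 5.426 kg
Total LOI = 7.119 kg
Glass = batch − LOI = 96.09 − 7.119 = 88.97 kg

LOI loss = 7.119 kg; glass = 88.97 kg; yield = 92.59%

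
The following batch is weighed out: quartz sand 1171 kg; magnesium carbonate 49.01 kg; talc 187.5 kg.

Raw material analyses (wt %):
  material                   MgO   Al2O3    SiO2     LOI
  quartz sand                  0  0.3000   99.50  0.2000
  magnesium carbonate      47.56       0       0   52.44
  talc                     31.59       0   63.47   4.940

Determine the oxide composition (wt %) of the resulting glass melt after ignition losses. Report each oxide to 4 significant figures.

Glass mass = 1370 kg (batch 1408 − LOI 37.31).
Composition: MgO 6.024%, Al2O3 0.2564%, SiO2 93.72%

All arithmetic holds full precision throughout; intermediates are displayed, with 4-significant-figure rounding, as written — a single rounding finalizes every reported number. All derived quantities, including totals, ignition loss, net glass mass, the three compositions, the yield, are re-derived using the weight values for 1370 kg of glass in exact precision as given in question or answer.
Oxide masses out of the charge:
  MgO: 49.01·0.4756 + 187.5·0.3159 = 82.54 kg
  Al2O3: 1171·0.003000 = 3.513 kg
  SiO2: 1171·0.9950 + 187.5·0.6347 = 1284 kg
LOI: 1171·0.002000 + 49.01·0.5244 + 187.5·0.04940 = 37.31 kg
Glass mass = batch − LOI = 1408 − 37.31 = 1370 kg (equal to the oxide-mass sum)
each wt % is 100 × oxide ÷ glass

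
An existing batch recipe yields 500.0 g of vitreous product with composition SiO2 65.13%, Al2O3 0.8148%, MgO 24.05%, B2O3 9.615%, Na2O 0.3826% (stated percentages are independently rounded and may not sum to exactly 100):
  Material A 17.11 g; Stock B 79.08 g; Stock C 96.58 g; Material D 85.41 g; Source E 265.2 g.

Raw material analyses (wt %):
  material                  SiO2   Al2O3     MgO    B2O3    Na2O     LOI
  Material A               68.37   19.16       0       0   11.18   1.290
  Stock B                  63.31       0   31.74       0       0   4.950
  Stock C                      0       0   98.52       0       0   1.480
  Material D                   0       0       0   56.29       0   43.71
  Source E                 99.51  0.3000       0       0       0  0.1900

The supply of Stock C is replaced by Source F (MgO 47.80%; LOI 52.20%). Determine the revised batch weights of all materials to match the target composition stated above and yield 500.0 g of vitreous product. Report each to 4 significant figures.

Revised batch per 500.0 g vitreous product:
  Material A: 17.11 g
  Stock B: 79.08 g
  Source F: 199.1 g
  Material D: 85.41 g
  Source E: 265.2 g
Total batch = 645.9 g; LOI loss = 145.9 g

In-progress results are shown rounded to 4 significant digits across the worked steps. All internal work keeps full float precision throughout — each reported result takes exactly one rounding; derived quantities (LOI, totals, glass mass, the yield, five oxide percentages) are recomputed starting from the weights on 500.0 g of glass in full precision, as set out in question or answer.
Oxide-by-oxide targets in 500.0 g vitreous product:
  SiO2: 65.13% × 500.0 = 325.6 g
  Al2O3: 0.8148% × 500.0 = 4.074 g
  MgO: 24.05% × 500.0 = 120.2 g
  B2O3: 9.615% × 500.0 = 48.08 g
  Na2O: 0.3826% × 500.0 = 1.913 g
Balance tally, oxide-wise, working from each reported weight, at the basis given (delivered sums recover each target modulo rounding of the values):
  SiO2: 17.11·0.6837 + 79.08·0.6331 + 265.2·0.9951 = 325.7 g (target 325.6 g)
  Al2O3: 17.11·0.1916 + 265.2·0.003000 = 4.074 g (target 4.074 g)
  MgO: 79.08·0.3174 + 199.1·0.4780 = 120.3 g (target 120.2 g)
  B2O3: 85.41·0.5629 = 48.08 g (target 48.08 g)
  Na2O: 17.11·0.1118 = 1.913 g (target 1.913 g)
Glass-mass bookkeeping: whole batch net of LOI = 500.0 g (summing oxide targets gives 500.0 g; versus the stated basis of 500.0 g — rounding explains the deltas).
Adding the batch up: Σ batch = 645.9 g; LOI loss = Σ batch·LOI = 145.9 g; the yield ratio, glass ÷ batch: 77.41%.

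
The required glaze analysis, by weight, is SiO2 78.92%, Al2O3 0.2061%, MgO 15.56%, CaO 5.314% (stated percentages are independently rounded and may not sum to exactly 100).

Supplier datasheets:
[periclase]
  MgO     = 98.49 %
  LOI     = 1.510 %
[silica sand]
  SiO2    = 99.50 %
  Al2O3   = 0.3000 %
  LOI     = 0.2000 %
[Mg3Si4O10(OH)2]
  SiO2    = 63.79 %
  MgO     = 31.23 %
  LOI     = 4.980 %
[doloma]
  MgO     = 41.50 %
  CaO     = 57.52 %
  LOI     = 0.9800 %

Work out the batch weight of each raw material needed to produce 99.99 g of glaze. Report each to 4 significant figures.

In-progress results are printed with 4-significant-digit rounding in the working; each numeric step keeps full float precision at each step — each reported figure is rounded once only; all derived quantities, which include the four compositions, totals, the yield, LOI, net glass mass, are re-derived in full precision, as they appear in the problem or the answer, from the batch weights per 99.99 g of glass.
Per-oxide target masses for 99.99 g glaze:
  SiO2: 78.92% × 99.99 = 78.91 g
  Al2O3: 0.2061% × 99.99 = 0.2061 g
  MgO: 15.56% × 99.99 = 15.56 g
  CaO: 5.314% × 99.99 = 5.313 g
Sums-versus-targets review working from each reported weight, versus the basis set out (oxide sums agree with the targets given rounding of the digits):
  SiO2: 68.69·0.9950 + 16.56·0.6379 = 78.91 g (target 78.91 g)
  Al2O3: 68.69·0.003000 = 0.2061 g (target 0.2061 g)
  MgO: 6.654·0.9849 + 16.56·0.3123 + 9.238·0.4150 = 15.56 g (target 15.56 g)
  CaO: 9.238·0.5752 = 5.314 g (target 5.313 g)
Glass-mass closure: the batch minus its LOI: 99.99 g (the Σ of target masses is 99.99 g; the stated basis being 99.99 g — gaps are rounding artifacts).
Total batch = Σ batch = 101.1 g; ignition loss, Σ(batch × LOI) = 1.153 g; yield, glass over the total, = 98.86%.

Batch per 99.99 g glaze:
  periclase: 6.654 g
  silica sand: 68.69 g
  Mg3Si4O10(OH)2: 16.56 g
  doloma: 9.238 g
Total batch = 101.1 g; LOI loss = 1.153 g; yield = 98.86%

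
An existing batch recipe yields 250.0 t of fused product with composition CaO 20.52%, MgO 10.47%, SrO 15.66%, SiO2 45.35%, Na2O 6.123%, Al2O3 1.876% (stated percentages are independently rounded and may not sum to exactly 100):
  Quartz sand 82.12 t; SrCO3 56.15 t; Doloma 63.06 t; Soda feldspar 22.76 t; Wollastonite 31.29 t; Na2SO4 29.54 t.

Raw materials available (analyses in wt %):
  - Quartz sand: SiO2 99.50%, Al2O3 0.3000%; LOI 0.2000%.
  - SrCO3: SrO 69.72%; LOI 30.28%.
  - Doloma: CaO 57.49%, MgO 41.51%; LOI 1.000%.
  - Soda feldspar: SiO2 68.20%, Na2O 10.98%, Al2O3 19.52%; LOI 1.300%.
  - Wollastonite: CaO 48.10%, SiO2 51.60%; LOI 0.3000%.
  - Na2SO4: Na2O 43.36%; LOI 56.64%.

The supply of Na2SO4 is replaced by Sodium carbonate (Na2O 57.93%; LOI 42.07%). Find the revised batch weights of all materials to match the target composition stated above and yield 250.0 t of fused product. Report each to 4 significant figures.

All arithmetic runs at full float precision from start to finish — mid-chain values are shown rounded to four significant figures in the printout; every reported figure sees exactly one rounding; the derived quantities (the totals, six oxide percentages, LOI, yield, glass mass) are recomputed using the weight values per 250.0 t of glass at exact precision, as quoted within the question or the answer.
Oxide mass targets, per 250.0 t fused product:
  CaO: 20.52% × 250.0 = 51.30 t
  MgO: 10.47% × 250.0 = 26.18 t
  SrO: 15.66% × 250.0 = 39.15 t
  SiO2: 45.35% × 250.0 = 113.4 t
  Na2O: 6.123% × 250.0 = 15.31 t
  Al2O3: 1.876% × 250.0 = 4.690 t
Checking each oxide sum per the reported batch figures, against the basis in use (sum by sum, the targets are met inside rounding margins):
  CaO: 63.06·0.5749 + 31.29·0.4810 = 51.30 t (target 51.30 t)
  MgO: 63.06·0.4151 = 26.18 t (target 26.18 t)
  SrO: 56.15·0.6972 = 39.15 t (target 39.15 t)
  SiO2: 82.12·0.9950 + 22.76·0.6820 + 31.29·0.5160 = 113.4 t (target 113.4 t)
  Na2O: 22.76·0.1098 + 22.11·0.5793 = 15.31 t (target 15.31 t)
  Al2O3: 82.12·0.003000 + 22.76·0.1952 = 4.689 t (target 4.690 t)
Mass balance on the glass: Σ batch − LOI loss = 250.0 t (the Σ of target masses is 250.0 t; versus the stated basis of 250.0 t — rounding explains the deltas).
Total batch = Σ batch = 277.5 t; LOI loss = Σ batch·LOI = 27.49 t; as yield: glass ÷ batch → 90.09%.

Revised batch per 250.0 t fused product:
  Quartz sand: 82.12 t
  SrCO3: 56.15 t
  Doloma: 63.06 t
  Soda feldspar: 22.76 t
  Wollastonite: 31.29 t
  Sodium carbonate: 22.11 t
Total batch = 277.5 t; LOI loss = 27.49 t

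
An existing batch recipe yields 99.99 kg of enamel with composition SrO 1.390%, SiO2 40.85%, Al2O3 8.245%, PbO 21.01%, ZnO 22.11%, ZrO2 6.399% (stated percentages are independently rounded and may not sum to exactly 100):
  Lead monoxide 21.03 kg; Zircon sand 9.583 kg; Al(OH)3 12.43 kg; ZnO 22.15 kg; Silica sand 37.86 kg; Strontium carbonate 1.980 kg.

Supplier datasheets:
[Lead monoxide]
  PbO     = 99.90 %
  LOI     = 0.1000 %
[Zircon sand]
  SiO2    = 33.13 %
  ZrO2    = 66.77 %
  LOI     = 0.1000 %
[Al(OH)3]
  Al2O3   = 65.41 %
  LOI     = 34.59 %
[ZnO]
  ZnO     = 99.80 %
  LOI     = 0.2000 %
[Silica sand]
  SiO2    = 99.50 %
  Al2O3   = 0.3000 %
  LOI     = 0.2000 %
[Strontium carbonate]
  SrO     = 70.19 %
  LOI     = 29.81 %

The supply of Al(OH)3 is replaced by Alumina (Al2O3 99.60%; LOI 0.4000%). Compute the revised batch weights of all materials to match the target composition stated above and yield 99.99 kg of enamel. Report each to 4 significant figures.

The whole derivation keeps full float precision all the way through; in-progress results appear, with 4-significant-digit rounding, on the page; every reported value is rounded once only. All derived quantities are rebuilt from the weighed amounts per 99.99 kg of glass in full precision (yield, LOI, the six compositions, net glass mass, the totals), as they appear in problem or answer.
Target masses of each oxide per 99.99 kg enamel:
  SrO: 1.390% × 99.99 = 1.390 kg
  SiO2: 40.85% × 99.99 = 40.85 kg
  Al2O3: 8.245% × 99.99 = 8.244 kg
  PbO: 21.01% × 99.99 = 21.01 kg
  ZnO: 22.11% × 99.99 = 22.11 kg
  ZrO2: 6.399% × 99.99 = 6.398 kg
Balance tally, oxide-wise, per the reported batch figures, under the basis named above (oxide sums agree with the targets once rounding is allowed for):
  SrO: 1.980·0.7019 = 1.390 kg (target 1.390 kg)
  SiO2: 9.583·0.3313 + 37.86·0.9950 = 40.85 kg (target 40.85 kg)
  Al2O3: 8.163·0.9960 + 37.86·0.003000 = 8.244 kg (target 8.244 kg)
  PbO: 21.03·0.9990 = 21.01 kg (target 21.01 kg)
  ZnO: 22.15·0.9980 = 22.11 kg (target 22.11 kg)
  ZrO2: 9.583·0.6677 = 6.399 kg (target 6.398 kg)
Mass balance on the glass: total batch − LOI = 99.99 kg (summing oxide targets gives 99.99 kg; with the basis standing at 99.99 kg — differing by rounding only).
Batch total: Σ batch = 100.8 kg; LOI removed, Σ of batch·LOI: 0.7735 kg; glass ÷ batch gives a yield of 99.23%.

Revised batch per 99.99 kg enamel:
  Lead monoxide: 21.03 kg
  Zircon sand: 9.583 kg
  Alumina: 8.163 kg
  ZnO: 22.15 kg
  Silica sand: 37.86 kg
  Strontium carbonate: 1.980 kg
Total batch = 100.8 kg; LOI loss = 0.7735 kg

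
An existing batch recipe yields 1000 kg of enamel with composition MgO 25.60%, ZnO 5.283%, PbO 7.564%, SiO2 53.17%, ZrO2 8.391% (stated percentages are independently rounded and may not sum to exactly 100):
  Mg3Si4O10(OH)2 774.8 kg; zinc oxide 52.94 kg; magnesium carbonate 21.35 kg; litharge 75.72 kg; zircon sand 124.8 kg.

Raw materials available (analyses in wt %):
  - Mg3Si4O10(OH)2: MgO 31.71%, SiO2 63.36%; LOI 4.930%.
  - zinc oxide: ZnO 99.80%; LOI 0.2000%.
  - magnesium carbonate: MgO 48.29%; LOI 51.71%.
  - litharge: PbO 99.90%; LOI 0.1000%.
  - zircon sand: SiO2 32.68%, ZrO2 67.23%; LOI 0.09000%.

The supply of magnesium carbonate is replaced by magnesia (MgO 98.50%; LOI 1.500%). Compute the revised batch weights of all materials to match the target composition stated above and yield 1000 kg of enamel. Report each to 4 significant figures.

Revised batch per 1000 kg enamel:
  Mg3Si4O10(OH)2: 774.8 kg
  zinc oxide: 52.94 kg
  magnesia: 10.47 kg
  litharge: 75.72 kg
  zircon sand: 124.8 kg
Total batch = 1039 kg; LOI loss = 38.65 kg

All internal work holds exact precision at all times — working values are shown (rounded to four significant figures) between the steps. Every reported value sees exactly one rounding; all derived quantities are rebuilt in full float precision (totals, LOI, the yield, the five compositions, glass mass) from the weighed amounts per 1000 kg of glass, as written in the question or the answer.
Oxide-by-oxide targets in 1000 kg enamel:
  MgO: 25.60% × 1000 = 256.0 kg
  ZnO: 5.283% × 1000 = 52.83 kg
  PbO: 7.564% × 1000 = 75.64 kg
  SiO2: 53.17% × 1000 = 531.7 kg
  ZrO2: 8.391% × 1000 = 83.91 kg
Verifying the oxide balance working from each reported weight, versus the basis set out (sum by sum, the targets are met net of answer rounding effects):
  MgO: 774.8·0.3171 + 10.47·0.9850 = 256.0 kg (target 256.0 kg)
  ZnO: 52.94·0.9980 = 52.83 kg (target 52.83 kg)
  PbO: 75.72·0.9990 = 75.64 kg (target 75.64 kg)
  SiO2: 774.8·0.6336 + 124.8·0.3268 = 531.7 kg (target 531.7 kg)
  ZrO2: 124.8·0.6723 = 83.90 kg (target 83.91 kg)
The glass-mass cross-check: total charge less LOI = 1000 kg (the targets, summed, come to 1000 kg; stated basis 1000 kg — a pure rounding effect).
Total batch = Σ batch = 1039 kg; LOI loss = Σ batch·LOI = 38.65 kg; the yield ratio, glass ÷ batch: 96.28%.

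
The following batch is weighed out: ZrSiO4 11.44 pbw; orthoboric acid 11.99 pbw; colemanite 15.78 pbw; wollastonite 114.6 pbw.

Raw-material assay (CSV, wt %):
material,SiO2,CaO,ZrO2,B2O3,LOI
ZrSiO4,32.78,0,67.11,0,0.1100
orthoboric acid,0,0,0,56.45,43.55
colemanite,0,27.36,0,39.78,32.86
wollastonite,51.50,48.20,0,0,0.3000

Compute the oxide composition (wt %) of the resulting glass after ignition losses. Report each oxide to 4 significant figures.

Glass mass = 143.0 pbw (batch 153.8 − LOI 10.76).
Composition: SiO2 43.88%, CaO 41.63%, ZrO2 5.367%, B2O3 9.120%

The whole derivation runs at full float precision through the solve. The intermediate values are displayed, with 4-significant-digit rounding, on the page; a single rounding produces each reported result. All derived quantities, including the yield, net glass mass, LOI, totals, the four compositions, are carried from the weighed amounts on 143.0 pbw of glass in full float precision exactly as shown in the problem or answer text.
Oxide-by-oxide delivered mass:
  SiO2: 11.44·0.3278 + 114.6·0.5150 = 62.77 pbw
  CaO: 15.78·0.2736 + 114.6·0.4820 = 59.55 pbw
  ZrO2: 11.44·0.6711 = 7.677 pbw
  B2O3: 11.99·0.5645 + 15.78·0.3978 = 13.05 pbw
LOI: 11.44·0.001100 + 11.99·0.4355 + 15.78·0.3286 + 114.6·0.003000 = 10.76 pbw
Net of LOI, the glass mass = 153.8 − 10.76 = 143.0 pbw (matching Σ of the oxides)
percent by weight: oxide/glass ×100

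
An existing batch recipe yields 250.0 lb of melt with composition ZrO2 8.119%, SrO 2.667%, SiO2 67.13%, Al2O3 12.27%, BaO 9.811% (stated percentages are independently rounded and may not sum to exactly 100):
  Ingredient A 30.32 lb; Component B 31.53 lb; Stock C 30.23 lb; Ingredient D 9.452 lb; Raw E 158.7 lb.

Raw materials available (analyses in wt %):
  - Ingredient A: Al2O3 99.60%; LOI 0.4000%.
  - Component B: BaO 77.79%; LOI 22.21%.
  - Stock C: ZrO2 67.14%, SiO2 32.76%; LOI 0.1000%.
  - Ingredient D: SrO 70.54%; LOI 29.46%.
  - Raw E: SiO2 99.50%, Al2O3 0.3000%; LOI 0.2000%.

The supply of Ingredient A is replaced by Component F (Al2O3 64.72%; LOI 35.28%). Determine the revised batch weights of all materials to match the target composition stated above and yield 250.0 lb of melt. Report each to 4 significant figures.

Revised batch per 250.0 lb melt:
  Component F: 46.66 lb
  Component B: 31.53 lb
  Stock C: 30.23 lb
  Ingredient D: 9.452 lb
  Raw E: 158.7 lb
Total batch = 276.6 lb; LOI loss = 26.60 lb

Intermediates are printed (rounded to 4 significant figures) between the steps; the working math maintains full precision in every operation — every reported value takes a single rounding; derived quantities (glass mass, five oxide percentages, totals, yield, LOI) are computed starting from the weights on 250.0 lb of glass at exact precision as written in the problem or the answer.
The oxide mass targets at 250.0 lb melt:
  ZrO2: 8.119% × 250.0 = 20.30 lb
  SrO: 2.667% × 250.0 = 6.668 lb
  SiO2: 67.13% × 250.0 = 167.8 lb
  Al2O3: 12.27% × 250.0 = 30.68 lb
  BaO: 9.811% × 250.0 = 24.53 lb
Per-oxide balance check given the weights on record, for the quoted basis mass (each sum matches its target mass modulo rounding of the values):
  ZrO2: 30.23·0.6714 = 20.30 lb (target 20.30 lb)
  SrO: 9.452·0.7054 = 6.667 lb (target 6.668 lb)
  SiO2: 30.23·0.3276 + 158.7·0.9950 = 167.8 lb (target 167.8 lb)
  Al2O3: 46.66·0.6472 + 158.7·0.003000 = 30.67 lb (target 30.68 lb)
  BaO: 31.53·0.7779 = 24.53 lb (target 24.53 lb)
Glass-mass bookkeeping: total charge less LOI = 250.0 lb (the targets, summed, come to 250.0 lb; versus the stated basis of 250.0 lb — differing by rounding only).
Whole-batch sum: Σ batch = 276.6 lb; LOI removed, Σ of batch·LOI: 26.60 lb; yield, glass over the total, = 90.38%.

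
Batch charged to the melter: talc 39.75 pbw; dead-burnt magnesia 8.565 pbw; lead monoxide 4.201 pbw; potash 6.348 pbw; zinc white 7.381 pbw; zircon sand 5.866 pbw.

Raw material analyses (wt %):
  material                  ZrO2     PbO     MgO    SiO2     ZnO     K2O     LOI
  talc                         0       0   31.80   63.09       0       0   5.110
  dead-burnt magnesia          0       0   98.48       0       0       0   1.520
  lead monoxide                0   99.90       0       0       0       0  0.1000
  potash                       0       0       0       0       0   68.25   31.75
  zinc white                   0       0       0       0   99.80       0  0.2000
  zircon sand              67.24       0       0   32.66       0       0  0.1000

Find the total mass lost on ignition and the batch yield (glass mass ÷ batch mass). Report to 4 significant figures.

LOI loss = 4.202 pbw; glass = 67.91 pbw; yield = 94.17%

Values along the way are displayed, rounded to 4 significant digits, when written out. The whole derivation carries full precision in all steps; a single rounding yields each reported value — all derived quantities (the six compositions, totals, glass mass, yield, ignition loss) are rebuilt at exact precision from the batch weights per 67.91 pbw of glass, exactly as printed in the problem or answer text.
Each material's LOI contribution:
  talc: 39.75 × 0.05110 = 2.031 pbw
  dead-burnt magnesia: 8.565 × 0.01520 = 0.1302 pbw
  lead monoxide: 4.201 × 0.001000 = 0.004201 pbw
  potash: 6.348 × 0.3175 = 2.015 pbw
  zinc white: 7.381 × 0.002000 = 0.01476 pbw
  zircon sand: 5.866 × 0.001000 = 0.005866 pbw
Total LOI = 4.202 pbw
Glass = batch − LOI = 72.11 − 4.202 = 67.91 pbw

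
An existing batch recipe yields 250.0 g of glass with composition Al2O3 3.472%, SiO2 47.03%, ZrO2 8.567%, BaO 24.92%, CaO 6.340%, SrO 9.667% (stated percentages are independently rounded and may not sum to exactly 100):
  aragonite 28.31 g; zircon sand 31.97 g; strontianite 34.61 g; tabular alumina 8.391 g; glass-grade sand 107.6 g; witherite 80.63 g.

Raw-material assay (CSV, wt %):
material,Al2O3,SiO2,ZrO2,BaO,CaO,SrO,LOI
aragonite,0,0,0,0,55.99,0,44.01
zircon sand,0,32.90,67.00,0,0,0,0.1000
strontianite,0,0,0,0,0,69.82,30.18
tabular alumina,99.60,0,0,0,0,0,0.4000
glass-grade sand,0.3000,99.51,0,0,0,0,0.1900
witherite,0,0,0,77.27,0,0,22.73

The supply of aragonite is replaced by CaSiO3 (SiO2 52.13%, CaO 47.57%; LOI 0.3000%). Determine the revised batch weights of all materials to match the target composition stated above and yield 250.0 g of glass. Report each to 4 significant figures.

Every computation holds full precision at each step — values along the way are shown, with 4-significant-figure rounding, in the printout — each reported figure undergoes a single rounding. Derived quantities are recomputed using the weight values for 250.0 g of glass at full float precision (LOI, glass mass, totals, the six compositions, the yield), precisely as stated by the question or the answer.
Target oxide masses per 250.0 g glass:
  Al2O3: 3.472% × 250.0 = 8.680 g
  SiO2: 47.03% × 250.0 = 117.6 g
  ZrO2: 8.567% × 250.0 = 21.42 g
  BaO: 24.92% × 250.0 = 62.30 g
  CaO: 6.340% × 250.0 = 15.85 g
  SrO: 9.667% × 250.0 = 24.17 g
Checking each oxide sum with the batch weights as given, under the basis named above (sum by sum, the targets are met exact up to rounding of places):
  Al2O3: 8.443·0.9960 + 90.13·0.003000 = 8.680 g (target 8.680 g)
  SiO2: 33.32·0.5213 + 31.97·0.3290 + 90.13·0.9951 = 117.6 g (target 117.6 g)
  ZrO2: 31.97·0.6700 = 21.42 g (target 21.42 g)
  BaO: 80.63·0.7727 = 62.30 g (target 62.30 g)
  CaO: 33.32·0.4757 = 15.85 g (target 15.85 g)
  SrO: 34.61·0.6982 = 24.16 g (target 24.17 g)
Glass-mass bookkeeping: net batch after ignition = 250.0 g (per-oxide target masses sum to 250.0 g; the stated basis being 250.0 g — any gap is answer rounding).
Batch total: Σ batch = 279.1 g; loss to ignition Σ batch·LOI = 29.11 g; as yield: glass ÷ batch → 89.57%.

Revised batch per 250.0 g glass:
  CaSiO3: 33.32 g
  zircon sand: 31.97 g
  strontianite: 34.61 g
  tabular alumina: 8.443 g
  glass-grade sand: 90.13 g
  witherite: 80.63 g
Total batch = 279.1 g; LOI loss = 29.11 g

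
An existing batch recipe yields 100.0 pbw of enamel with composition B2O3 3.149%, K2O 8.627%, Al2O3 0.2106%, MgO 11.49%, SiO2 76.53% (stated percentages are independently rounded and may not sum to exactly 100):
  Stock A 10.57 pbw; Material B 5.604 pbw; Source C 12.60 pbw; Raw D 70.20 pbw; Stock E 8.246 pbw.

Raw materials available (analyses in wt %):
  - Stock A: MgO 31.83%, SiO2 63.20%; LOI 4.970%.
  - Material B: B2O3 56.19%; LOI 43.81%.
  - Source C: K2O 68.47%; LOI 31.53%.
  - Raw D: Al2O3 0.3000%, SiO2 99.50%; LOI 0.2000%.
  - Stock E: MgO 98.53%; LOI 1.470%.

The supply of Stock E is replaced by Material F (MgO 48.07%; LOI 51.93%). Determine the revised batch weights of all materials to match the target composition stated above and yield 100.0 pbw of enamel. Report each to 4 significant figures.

Revised batch per 100.0 pbw enamel:
  Stock A: 10.57 pbw
  Material B: 5.604 pbw
  Source C: 12.60 pbw
  Raw D: 70.20 pbw
  Material F: 16.90 pbw
Total batch = 115.9 pbw; LOI loss = 15.87 pbw

All arithmetic holds full precision at all times — mid-chain values are shown (rounded to 4 significant digits) in the printout. Exactly one rounding goes into each reported number — all derived quantities (the five compositions, glass mass, LOI, yield, the totals) are recomputed starting from the weights on 100.0 pbw of glass in full float precision, as set out in problem or answer.
Target masses of each oxide per 100.0 pbw enamel:
  B2O3: 3.149% × 100.0 = 3.149 pbw
  K2O: 8.627% × 100.0 = 8.627 pbw
  Al2O3: 0.2106% × 100.0 = 0.2106 pbw
  MgO: 11.49% × 100.0 = 11.49 pbw
  SiO2: 76.53% × 100.0 = 76.53 pbw
A balance pass over the oxides, on the weights just shown, on the stated basis (summed amounts equal target values net of answer rounding effects):
  B2O3: 5.604·0.5619 = 3.149 pbw (target 3.149 pbw)
  K2O: 12.60·0.6847 = 8.627 pbw (target 8.627 pbw)
  Al2O3: 70.20·0.003000 = 0.2106 pbw (target 0.2106 pbw)
  MgO: 10.57·0.3183 + 16.90·0.4807 = 11.49 pbw (target 11.49 pbw)
  SiO2: 10.57·0.6320 + 70.20·0.9950 = 76.53 pbw (target 76.53 pbw)
The glass-mass cross-check: batch total minus LOI = 100.0 pbw (oxide target masses add up to 100.0 pbw; the stated basis being 100.0 pbw — deltas are rounding alone).
Adding the batch up: Σ batch = 115.9 pbw; the LOI term Σ batch·LOI equals 15.87 pbw; as yield: glass ÷ batch → 86.30%.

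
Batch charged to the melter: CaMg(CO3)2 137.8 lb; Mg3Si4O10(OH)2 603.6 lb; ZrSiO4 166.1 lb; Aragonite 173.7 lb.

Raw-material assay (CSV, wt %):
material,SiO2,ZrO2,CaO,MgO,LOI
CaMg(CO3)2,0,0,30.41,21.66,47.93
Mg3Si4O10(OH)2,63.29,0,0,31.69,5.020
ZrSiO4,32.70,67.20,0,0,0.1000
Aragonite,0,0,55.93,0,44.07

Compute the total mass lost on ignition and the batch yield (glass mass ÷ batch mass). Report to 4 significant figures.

In-progress results are rounded to four significant digits as shown; full float precision is maintained at each step — each reported number carries a single rounding — the derived quantities are recomputed in full float precision (yield, the four compositions, net glass mass, LOI, totals) using the weight values per 908.1 lb of glass, as set out in question or answer.
LOI of each material in turn:
  CaMg(CO3)2: 137.8 × 0.4793 = 66.05 lb
  Mg3Si4O10(OH)2: 603.6 × 0.05020 = 30.30 lb
  ZrSiO4: 166.1 × 0.001000 = 0.1661 lb
  Aragonite: 173.7 × 0.4407 = 76.55 lb
Total LOI = 173.1 lb
Glass = batch − LOI = 1081 − 173.1 = 908.1 lb

LOI loss = 173.1 lb; glass = 908.1 lb; yield = 83.99%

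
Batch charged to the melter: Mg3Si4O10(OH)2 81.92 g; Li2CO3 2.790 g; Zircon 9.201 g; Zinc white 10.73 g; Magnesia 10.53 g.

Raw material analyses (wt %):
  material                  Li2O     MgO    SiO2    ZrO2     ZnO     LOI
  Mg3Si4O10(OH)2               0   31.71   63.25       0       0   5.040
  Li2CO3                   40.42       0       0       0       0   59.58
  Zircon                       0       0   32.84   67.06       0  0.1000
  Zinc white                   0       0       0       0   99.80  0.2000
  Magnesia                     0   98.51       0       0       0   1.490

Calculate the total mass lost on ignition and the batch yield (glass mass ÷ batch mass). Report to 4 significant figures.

LOI loss = 5.979 g; glass = 109.2 g; yield = 94.81%

All internal work keeps exact precision at all times; in-progress results are printed (rounded to four significant digits) as written. Every reported result receives exactly one rounding. Derived quantities are computed at full precision (glass mass, the five compositions, the totals, LOI, the yield) from the batch weights on 109.2 g of glass, as written in question or answer.
Per-material ignition loss:
  Mg3Si4O10(OH)2: 81.92 × 0.05040 = 4.129 g
  Li2CO3: 2.790 × 0.5958 = 1.662 g
  Zircon: 9.201 × 0.001000 = 0.009201 g
  Zinc white: 10.73 × 0.002000 = 0.02146 g
  Magnesia: 10.53 × 0.01490 = 0.1569 g
Total LOI = 5.979 g
Glass = batch − LOI = 115.2 − 5.979 = 109.2 g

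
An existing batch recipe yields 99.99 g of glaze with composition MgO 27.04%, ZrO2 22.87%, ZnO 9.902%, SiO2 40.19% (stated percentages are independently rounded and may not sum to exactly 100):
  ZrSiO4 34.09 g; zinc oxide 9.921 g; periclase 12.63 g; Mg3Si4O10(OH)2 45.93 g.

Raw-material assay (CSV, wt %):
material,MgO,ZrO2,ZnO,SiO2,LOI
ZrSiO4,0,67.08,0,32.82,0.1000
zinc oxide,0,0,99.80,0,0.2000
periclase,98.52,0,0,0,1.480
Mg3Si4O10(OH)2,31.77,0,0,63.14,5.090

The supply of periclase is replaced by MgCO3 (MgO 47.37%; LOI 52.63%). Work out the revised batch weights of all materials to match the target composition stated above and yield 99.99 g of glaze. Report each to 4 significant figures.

The whole derivation maintains exact precision from first step to last. In-progress results are printed, rounded to 4 significant figures, between the steps. Each reported value is rounded once only. The derived quantities (the four compositions, glass mass, ignition loss, totals, the yield) are re-derived at full precision starting from the weights per 99.99 g of glass as quoted within either problem or answer.
Oxide mass targets, per 99.99 g glaze:
  MgO: 27.04% × 99.99 = 27.04 g
  ZrO2: 22.87% × 99.99 = 22.87 g
  ZnO: 9.902% × 99.99 = 9.901 g
  SiO2: 40.19% × 99.99 = 40.19 g
A balance pass over the oxides, using the reported weights, relative to the basis at hand (sum by sum, the targets are met given rounding of the digits):
  MgO: 26.28·0.4737 + 45.93·0.3177 = 27.04 g (target 27.04 g)
  ZrO2: 34.09·0.6708 = 22.87 g (target 22.87 g)
  ZnO: 9.921·0.9980 = 9.901 g (target 9.901 g)
  SiO2: 34.09·0.3282 + 45.93·0.6314 = 40.19 g (target 40.19 g)
Mass balance on the glass: total charge less LOI = 100.0 g (per-oxide target masses sum to 99.99 g; basis as stated: 99.99 g — a pure rounding effect).
Total batch = Σ batch = 116.2 g; LOI loss = Σ batch·LOI = 16.22 g; glass ÷ batch gives a yield of 86.04%.

Revised batch per 99.99 g glaze:
  ZrSiO4: 34.09 g
  zinc oxide: 9.921 g
  MgCO3: 26.28 g
  Mg3Si4O10(OH)2: 45.93 g
Total batch = 116.2 g; LOI loss = 16.22 g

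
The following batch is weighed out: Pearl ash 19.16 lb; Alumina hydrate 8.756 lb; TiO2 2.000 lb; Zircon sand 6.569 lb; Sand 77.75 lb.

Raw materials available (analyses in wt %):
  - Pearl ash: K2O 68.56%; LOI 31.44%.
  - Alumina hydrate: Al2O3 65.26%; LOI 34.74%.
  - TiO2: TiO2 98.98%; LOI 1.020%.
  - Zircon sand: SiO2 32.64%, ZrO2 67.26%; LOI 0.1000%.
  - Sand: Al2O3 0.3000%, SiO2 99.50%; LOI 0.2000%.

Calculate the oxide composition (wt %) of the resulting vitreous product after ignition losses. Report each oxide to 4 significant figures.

Glass mass = 105.0 lb (batch 114.2 − LOI 9.248).
Composition: K2O 12.51%, Al2O3 5.665%, TiO2 1.886%, SiO2 75.73%, ZrO2 4.208%

Working values are printed, rounded to four significant digits, when written out; all internal work keeps full float precision all the way through — every reported result is rounded a single time; the derived quantities (ignition loss, net glass mass, five oxide percentages, the yield, the totals) are rebuilt at full float precision starting from the weights per 105.0 lb of glass, exactly as shown in either problem or answer.
Per-oxide mass from batch:
  K2O: 19.16·0.6856 = 13.14 lb
  Al2O3: 8.756·0.6526 + 77.75·0.003000 = 5.947 lb
  TiO2: 2.000·0.9898 = 1.980 lb
  SiO2: 6.569·0.3264 + 77.75·0.9950 = 79.51 lb
  ZrO2: 6.569·0.6726 = 4.418 lb
LOI: 19.16·0.3144 + 8.756·0.3474 + 2.000·0.01020 + 6.569·0.001000 + 77.75·0.002000 = 9.248 lb
Resulting glass, batch − LOI: 114.2 − 9.248 = 105.0 lb (consistent with Σ oxide mass)
wt % = oxide mass / glass mass × 100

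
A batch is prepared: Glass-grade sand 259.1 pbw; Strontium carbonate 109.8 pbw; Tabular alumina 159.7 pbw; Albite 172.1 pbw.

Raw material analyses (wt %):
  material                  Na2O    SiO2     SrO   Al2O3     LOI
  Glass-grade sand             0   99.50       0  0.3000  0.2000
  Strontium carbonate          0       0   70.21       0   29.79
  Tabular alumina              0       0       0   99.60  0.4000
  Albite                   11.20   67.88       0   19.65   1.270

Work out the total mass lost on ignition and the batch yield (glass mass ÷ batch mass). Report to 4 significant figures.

LOI loss = 36.05 pbw; glass = 664.6 pbw; yield = 94.85%

Every computation keeps exact precision at every stage — values along the way are displayed rounded to four significant figures as written. Exactly one rounding lands on every reported figure. All derived quantities (ignition loss, glass mass, four oxide percentages, yield, the totals) are carried at full precision using the weight values on 664.6 pbw of glass exactly as shown in the question or the answer.
Loss on ignition, line by line:
  Glass-grade sand: 259.1 × 0.002000 = 0.5182 pbw
  Strontium carbonate: 109.8 × 0.2979 = 32.71 pbw
  Tabular alumina: 159.7 × 0.004000 = 0.6388 pbw
  Albite: 172.1 × 0.01270 = 2.186 pbw
Total LOI = 36.05 pbw
Glass = batch − LOI = 700.7 − 36.05 = 664.6 pbw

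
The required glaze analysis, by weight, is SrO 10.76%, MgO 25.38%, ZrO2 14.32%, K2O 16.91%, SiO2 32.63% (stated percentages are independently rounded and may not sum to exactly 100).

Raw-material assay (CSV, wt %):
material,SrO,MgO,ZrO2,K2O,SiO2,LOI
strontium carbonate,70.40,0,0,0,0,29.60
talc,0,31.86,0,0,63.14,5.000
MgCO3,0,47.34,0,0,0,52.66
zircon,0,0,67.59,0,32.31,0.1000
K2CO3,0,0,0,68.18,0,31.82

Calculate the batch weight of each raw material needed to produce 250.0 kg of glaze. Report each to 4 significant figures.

Batch per 250.0 kg glaze:
  strontium carbonate: 38.21 kg
  talc: 102.1 kg
  MgCO3: 65.32 kg
  zircon: 52.97 kg
  K2CO3: 62.00 kg
Total batch = 320.6 kg; LOI loss = 70.59 kg; yield = 77.98%

The working math carries full precision throughout; values along the way are shown rounded off to 4 significant digits between the steps; every reported value carries a single rounding. The derived quantities are re-derived at full precision (five oxide percentages, the totals, ignition loss, yield, net glass mass) starting from the weights at 250.0 kg of glass exactly as printed in problem or answer.
The oxide mass targets at 250.0 kg glaze:
  SrO: 10.76% × 250.0 = 26.90 kg
  MgO: 25.38% × 250.0 = 63.45 kg
  ZrO2: 14.32% × 250.0 = 35.80 kg
  K2O: 16.91% × 250.0 = 42.28 kg
  SiO2: 32.63% × 250.0 = 81.58 kg
Balance tally, oxide-wise, on the weights just shown, per the basis as stated (delivered sums recover each target exact up to rounding of places):
  SrO: 38.21·0.7040 = 26.90 kg (target 26.90 kg)
  MgO: 102.1·0.3186 + 65.32·0.4734 = 63.45 kg (target 63.45 kg)
  ZrO2: 52.97·0.6759 = 35.80 kg (target 35.80 kg)
  K2O: 62.00·0.6818 = 42.27 kg (target 42.28 kg)
  SiO2: 102.1·0.6314 + 52.97·0.3231 = 81.58 kg (target 81.58 kg)
The glass-mass cross-check: batch total minus LOI = 250.0 kg (the Σ of target masses is 250.0 kg; versus the stated basis of 250.0 kg — a pure rounding effect).
Batch total: Σ batch = 320.6 kg; loss to ignition Σ batch·LOI = 70.59 kg; yield, glass over the total, = 77.98%.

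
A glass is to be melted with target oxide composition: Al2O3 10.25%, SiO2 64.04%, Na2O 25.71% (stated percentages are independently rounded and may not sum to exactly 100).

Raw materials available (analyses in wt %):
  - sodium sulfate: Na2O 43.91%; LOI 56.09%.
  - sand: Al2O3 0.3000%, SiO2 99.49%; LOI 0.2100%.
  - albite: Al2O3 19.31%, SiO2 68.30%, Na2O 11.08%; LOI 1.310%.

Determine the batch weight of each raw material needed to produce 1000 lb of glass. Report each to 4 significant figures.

Exact precision is carried end to end. Intermediates appear rounded off to 4 significant digits at each printed step — each reported number is rounded just once; derived quantities are computed from the weighed amounts on 1000 lb of glass at exact precision (the totals, the yield, net glass mass, ignition loss, the three compositions), precisely as stated by the problem or the answer.
Oxide mass targets, per 1000 lb glass:
  Al2O3: 10.25% × 1000 = 102.5 lb
  SiO2: 64.04% × 1000 = 640.4 lb
  Na2O: 25.71% × 1000 = 257.1 lb
Balance tally, oxide-wise, per the reported batch figures, against the basis in use (every target is met by its sum up to rounding of the answer):
  Al2O3: 282.3·0.003000 + 526.4·0.1931 = 102.5 lb (target 102.5 lb)
  SiO2: 282.3·0.9949 + 526.4·0.6830 = 640.4 lb (target 640.4 lb)
  Na2O: 452.7·0.4391 + 526.4·0.1108 = 257.1 lb (target 257.1 lb)
Glass-mass sanity pass: batch Σ − ignition loss = 1000 lb (the targets, summed, come to 1000 lb; the stated basis being 1000 lb — deltas are rounding alone).
Batch grand total — Σ batch = 1261 lb; the LOI term Σ batch·LOI equals 261.4 lb; yield: glass divided by total = 79.28%.

Batch per 1000 lb glass:
  sodium sulfate: 452.7 lb
  sand: 282.3 lb
  albite: 526.4 lb
Total batch = 1261 lb; LOI loss = 261.4 lb; yield = 79.28%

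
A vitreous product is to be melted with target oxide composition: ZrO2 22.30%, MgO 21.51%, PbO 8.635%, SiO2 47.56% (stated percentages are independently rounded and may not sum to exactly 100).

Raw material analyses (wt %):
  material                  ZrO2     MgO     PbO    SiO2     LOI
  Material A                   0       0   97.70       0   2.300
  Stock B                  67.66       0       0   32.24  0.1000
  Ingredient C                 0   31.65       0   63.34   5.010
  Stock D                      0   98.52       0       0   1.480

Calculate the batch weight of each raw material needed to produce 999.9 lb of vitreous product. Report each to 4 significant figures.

Mid-chain values appear rounded to 4 significant figures as written. Full precision is maintained all the way through — a single rounding produces each reported result; the derived quantities are recomputed in full precision (yield, ignition loss, the totals, net glass mass, the four compositions) from the weighed amounts per 999.9 lb of glass as given in either problem or answer.
Oxide-by-oxide targets in 999.9 lb vitreous product:
  ZrO2: 22.30% × 999.9 = 223.0 lb
  MgO: 21.51% × 999.9 = 215.1 lb
  PbO: 8.635% × 999.9 = 86.34 lb
  SiO2: 47.56% × 999.9 = 475.6 lb
Verifying the oxide balance with the batch weights as given, for the quoted basis mass (oxide sums agree with the targets given rounding of the digits):
  ZrO2: 329.6·0.6766 = 223.0 lb (target 223.0 lb)
  MgO: 583.0·0.3165 + 31.00·0.9852 = 215.1 lb (target 215.1 lb)
  PbO: 88.37·0.9770 = 86.34 lb (target 86.34 lb)
  SiO2: 329.6·0.3224 + 583.0·0.6334 = 475.5 lb (target 475.6 lb)
Glass-mass closure: Σ batch − LOI loss = 999.9 lb (per-oxide target masses sum to 999.9 lb; the stated basis being 999.9 lb — gaps are rounding artifacts).
Adding the batch up: Σ batch = 1032 lb; LOI loss = Σ batch·LOI = 32.03 lb; yield = glass ÷ total batch = 96.90%.

Batch per 999.9 lb vitreous product:
  Material A: 88.37 lb
  Stock B: 329.6 lb
  Ingredient C: 583.0 lb
  Stock D: 31.00 lb
Total batch = 1032 lb; LOI loss = 32.03 lb; yield = 96.90%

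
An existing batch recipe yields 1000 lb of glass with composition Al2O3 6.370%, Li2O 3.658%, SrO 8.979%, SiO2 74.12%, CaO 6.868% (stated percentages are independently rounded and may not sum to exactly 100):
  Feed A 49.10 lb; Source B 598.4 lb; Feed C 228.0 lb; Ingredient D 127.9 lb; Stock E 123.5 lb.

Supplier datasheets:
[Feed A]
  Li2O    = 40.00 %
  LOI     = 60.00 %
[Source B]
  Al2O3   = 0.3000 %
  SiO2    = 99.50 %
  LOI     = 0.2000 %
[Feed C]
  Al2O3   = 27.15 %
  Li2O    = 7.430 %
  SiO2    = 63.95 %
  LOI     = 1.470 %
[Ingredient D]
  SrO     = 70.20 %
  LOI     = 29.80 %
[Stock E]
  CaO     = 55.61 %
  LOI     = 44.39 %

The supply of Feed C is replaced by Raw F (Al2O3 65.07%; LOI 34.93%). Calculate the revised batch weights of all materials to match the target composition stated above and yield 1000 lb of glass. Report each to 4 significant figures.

Revised batch per 1000 lb glass:
  Feed A: 91.45 lb
  Source B: 744.9 lb
  Raw F: 94.46 lb
  Ingredient D: 127.9 lb
  Stock E: 123.5 lb
Total batch = 1182 lb; LOI loss = 182.3 lb

The whole derivation keeps exact precision in every operation; mid-chain values appear rounded to four significant figures across the worked steps — exactly one rounding goes into each reported figure. Derived quantities, which include five oxide percentages, the yield, net glass mass, LOI, totals, are re-derived at full float precision, exactly as shown in the question or the answer, starting from the weights on 1000 lb of glass.
Target oxide masses per 1000 lb glass:
  Al2O3: 6.370% × 1000 = 63.70 lb
  Li2O: 3.658% × 1000 = 36.58 lb
  SrO: 8.979% × 1000 = 89.79 lb
  SiO2: 74.12% × 1000 = 741.2 lb
  CaO: 6.868% × 1000 = 68.68 lb
Mass-balance tally per oxide using the reported weights, against the basis in use (each sum matches its target mass inside rounding margins):
  Al2O3: 744.9·0.003000 + 94.46·0.6507 = 63.70 lb (target 63.70 lb)
  Li2O: 91.45·0.4000 = 36.58 lb (target 36.58 lb)
  SrO: 127.9·0.7020 = 89.79 lb (target 89.79 lb)
  SiO2: 744.9·0.9950 = 741.2 lb (target 741.2 lb)
  CaO: 123.5·0.5561 = 68.68 lb (target 68.68 lb)
The glass-mass cross-check: total batch − LOI = 999.9 lb (the Σ of target masses is 1000 lb; with the basis standing at 1000 lb — any gap is answer rounding).
Total batch = Σ batch = 1182 lb; LOI removed, Σ of batch·LOI: 182.3 lb; yield, glass over the total, = 84.58%.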